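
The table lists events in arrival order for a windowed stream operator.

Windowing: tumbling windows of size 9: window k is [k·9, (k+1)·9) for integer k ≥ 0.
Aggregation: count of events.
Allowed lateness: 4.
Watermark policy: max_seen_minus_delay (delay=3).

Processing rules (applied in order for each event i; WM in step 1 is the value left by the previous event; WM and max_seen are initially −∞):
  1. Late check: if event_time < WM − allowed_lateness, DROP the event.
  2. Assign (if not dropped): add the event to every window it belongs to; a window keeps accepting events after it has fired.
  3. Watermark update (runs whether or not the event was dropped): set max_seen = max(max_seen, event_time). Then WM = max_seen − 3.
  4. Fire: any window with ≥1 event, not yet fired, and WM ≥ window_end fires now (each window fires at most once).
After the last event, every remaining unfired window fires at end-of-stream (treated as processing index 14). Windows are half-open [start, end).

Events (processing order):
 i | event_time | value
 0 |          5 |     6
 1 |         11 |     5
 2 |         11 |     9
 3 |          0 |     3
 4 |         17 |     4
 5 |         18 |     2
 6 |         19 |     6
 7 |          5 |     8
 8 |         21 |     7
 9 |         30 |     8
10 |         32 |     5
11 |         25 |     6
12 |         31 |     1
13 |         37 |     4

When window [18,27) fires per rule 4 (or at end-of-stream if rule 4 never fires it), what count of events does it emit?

i=0 t=5 v=6: → [0,9); WM=2
i=1 t=11 v=5: → [9,18); WM=8
i=2 t=11 v=9: → [9,18); WM=8
i=3 t=0 v=3: DROP (t<8-4); WM=8
i=4 t=17 v=4: → [9,18); WM=14; [0,9) fires=1
i=5 t=18 v=2: → [18,27); WM=15
i=6 t=19 v=6: → [18,27); WM=16
i=7 t=5 v=8: DROP (t<16-4); WM=16
i=8 t=21 v=7: → [18,27); WM=18; [9,18) fires=3
i=9 t=30 v=8: → [27,36); WM=27; [18,27) fires=3
i=10 t=32 v=5: → [27,36); WM=29
i=11 t=25 v=6: → [18,27); WM=29
i=12 t=31 v=1: → [27,36); WM=29
i=13 t=37 v=4: → [36,45); WM=34

3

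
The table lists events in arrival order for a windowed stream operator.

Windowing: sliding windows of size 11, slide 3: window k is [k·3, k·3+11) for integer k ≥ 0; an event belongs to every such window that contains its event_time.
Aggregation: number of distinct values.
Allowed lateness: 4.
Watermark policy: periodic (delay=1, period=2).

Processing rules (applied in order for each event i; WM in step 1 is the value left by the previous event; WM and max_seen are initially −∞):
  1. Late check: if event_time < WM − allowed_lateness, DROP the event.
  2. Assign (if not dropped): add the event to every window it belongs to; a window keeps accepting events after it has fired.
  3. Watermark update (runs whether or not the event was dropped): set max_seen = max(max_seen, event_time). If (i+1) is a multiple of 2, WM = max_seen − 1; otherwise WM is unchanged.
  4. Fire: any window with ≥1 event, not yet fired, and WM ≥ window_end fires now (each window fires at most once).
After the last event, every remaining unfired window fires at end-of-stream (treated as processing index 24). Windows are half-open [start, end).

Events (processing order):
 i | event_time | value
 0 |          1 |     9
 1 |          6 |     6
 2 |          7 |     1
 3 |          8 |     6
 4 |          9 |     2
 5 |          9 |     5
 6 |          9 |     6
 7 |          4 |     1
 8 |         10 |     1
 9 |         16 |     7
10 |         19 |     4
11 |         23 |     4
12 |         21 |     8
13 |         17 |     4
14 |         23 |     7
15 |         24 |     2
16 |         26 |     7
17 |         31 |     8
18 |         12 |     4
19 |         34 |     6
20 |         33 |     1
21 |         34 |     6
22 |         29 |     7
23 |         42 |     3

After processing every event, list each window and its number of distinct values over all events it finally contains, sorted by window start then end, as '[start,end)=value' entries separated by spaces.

[0,11)=5 [3,14)=4 [6,17)=5 [9,20)=6 [12,23)=3 [15,26)=4 [18,29)=4 [21,32)=4 [24,35)=5 [27,38)=4 [30,41)=3 [33,44)=3 [36,47)=1 [39,50)=1 [42,53)=1

i=0 t=1 v=9: → [0,11); WM=−∞
i=1 t=6 v=6: → [6,17),[3,14),[0,11); WM=5
i=2 t=7 v=1: → [6,17),[3,14),[0,11); WM=5
i=3 t=8 v=6: → [6,17),[3,14),[0,11); WM=7
i=4 t=9 v=2: → [9,20),[6,17),[3,14),[0,11); WM=7
i=5 t=9 v=5: → [9,20),[6,17),[3,14),[0,11); WM=8
i=6 t=9 v=6: → [9,20),[6,17),[3,14),[0,11); WM=8
i=7 t=4 v=1: → [3,14),[0,11); WM=8
i=8 t=10 v=1: → [9,20),[6,17),[3,14),[0,11); WM=8
i=9 t=16 v=7: → [15,26),[12,23),[9,20),[6,17); WM=15; [0,11) fires=5 [3,14) fires=4
i=10 t=19 v=4: → [18,29),[15,26),[12,23),[9,20); WM=15
i=11 t=23 v=4: → [21,32),[18,29),[15,26); WM=22; [6,17) fires=5 [9,20) fires=6
i=12 t=21 v=8: → [21,32),[18,29),[15,26),[12,23); WM=22
i=13 t=17 v=4: DROP (t<22-4); WM=22
i=14 t=23 v=7: → [21,32),[18,29),[15,26); WM=22
i=15 t=24 v=2: → [24,35),[21,32),[18,29),[15,26); WM=23; [12,23) fires=3
i=16 t=26 v=7: → [24,35),[21,32),[18,29); WM=23
i=17 t=31 v=8: → [30,41),[27,38),[24,35),[21,32); WM=30; [15,26) fires=4 [18,29) fires=4
i=18 t=12 v=4: DROP (t<30-4); WM=30
i=19 t=34 v=6: → [33,44),[30,41),[27,38),[24,35); WM=33; [21,32) fires=4
i=20 t=33 v=1: → [33,44),[30,41),[27,38),[24,35); WM=33
i=21 t=34 v=6: → [33,44),[30,41),[27,38),[24,35); WM=33
i=22 t=29 v=7: → [27,38),[24,35),[21,32); WM=33
i=23 t=42 v=3: → [42,53),[39,50),[36,47),[33,44); WM=41; [24,35) fires=5 [27,38) fires=4 [30,41) fires=3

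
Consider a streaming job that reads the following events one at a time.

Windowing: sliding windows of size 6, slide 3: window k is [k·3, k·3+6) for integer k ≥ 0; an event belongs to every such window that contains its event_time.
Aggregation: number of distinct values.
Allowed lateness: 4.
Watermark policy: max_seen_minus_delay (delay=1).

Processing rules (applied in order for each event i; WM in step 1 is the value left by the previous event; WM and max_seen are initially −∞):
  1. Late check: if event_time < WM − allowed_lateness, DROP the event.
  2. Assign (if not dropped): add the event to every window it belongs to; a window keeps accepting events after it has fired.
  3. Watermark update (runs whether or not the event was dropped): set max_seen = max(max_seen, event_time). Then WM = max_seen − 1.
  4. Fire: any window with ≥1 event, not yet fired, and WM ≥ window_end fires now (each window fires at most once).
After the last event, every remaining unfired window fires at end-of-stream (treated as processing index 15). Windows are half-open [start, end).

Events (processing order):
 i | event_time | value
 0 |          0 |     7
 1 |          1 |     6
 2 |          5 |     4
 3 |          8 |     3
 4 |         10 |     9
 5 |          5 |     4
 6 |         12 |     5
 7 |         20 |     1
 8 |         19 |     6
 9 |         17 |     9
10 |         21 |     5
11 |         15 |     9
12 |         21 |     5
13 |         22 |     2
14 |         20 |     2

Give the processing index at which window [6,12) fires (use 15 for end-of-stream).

7

i=0 t=0 v=7: → [0,6); WM=-1
i=1 t=1 v=6: → [0,6); WM=0
i=2 t=5 v=4: → [3,9),[0,6); WM=4
i=3 t=8 v=3: → [6,12),[3,9); WM=7; [0,6) fires=3
i=4 t=10 v=9: → [9,15),[6,12); WM=9; [3,9) fires=2
i=5 t=5 v=4: → [3,9),[0,6); WM=9
i=6 t=12 v=5: → [12,18),[9,15); WM=11
i=7 t=20 v=1: → [18,24),[15,21); WM=19; [6,12) fires=2 [9,15) fires=2 [12,18) fires=1
i=8 t=19 v=6: → [18,24),[15,21); WM=19
i=9 t=17 v=9: → [15,21),[12,18); WM=19
i=10 t=21 v=5: → [21,27),[18,24); WM=20
i=11 t=15 v=9: DROP (t<20-4); WM=20
i=12 t=21 v=5: → [21,27),[18,24); WM=20
i=13 t=22 v=2: → [21,27),[18,24); WM=21; [15,21) fires=3
i=14 t=20 v=2: → [18,24),[15,21); WM=21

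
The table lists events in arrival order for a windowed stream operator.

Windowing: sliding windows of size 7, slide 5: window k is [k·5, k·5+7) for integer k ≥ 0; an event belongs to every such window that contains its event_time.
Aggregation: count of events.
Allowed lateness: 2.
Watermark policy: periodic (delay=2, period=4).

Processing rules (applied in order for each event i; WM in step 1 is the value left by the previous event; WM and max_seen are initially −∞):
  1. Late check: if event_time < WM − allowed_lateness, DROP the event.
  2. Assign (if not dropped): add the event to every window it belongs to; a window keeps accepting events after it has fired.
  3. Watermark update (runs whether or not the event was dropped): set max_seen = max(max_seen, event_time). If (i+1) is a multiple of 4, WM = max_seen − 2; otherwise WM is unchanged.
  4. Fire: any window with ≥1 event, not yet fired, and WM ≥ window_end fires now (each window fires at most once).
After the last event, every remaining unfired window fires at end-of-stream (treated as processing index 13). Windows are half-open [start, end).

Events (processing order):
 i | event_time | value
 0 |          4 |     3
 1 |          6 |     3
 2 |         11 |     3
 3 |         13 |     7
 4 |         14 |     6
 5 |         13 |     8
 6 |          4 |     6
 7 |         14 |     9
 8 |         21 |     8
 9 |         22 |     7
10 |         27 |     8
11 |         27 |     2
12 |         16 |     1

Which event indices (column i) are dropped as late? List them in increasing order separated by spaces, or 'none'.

i=0 t=4 v=3: → [0,7); WM=−∞
i=1 t=6 v=3: → [5,12),[0,7); WM=−∞
i=2 t=11 v=3: → [10,17),[5,12); WM=−∞
i=3 t=13 v=7: → [10,17); WM=11; [0,7) fires=2
i=4 t=14 v=6: → [10,17); WM=11
i=5 t=13 v=8: → [10,17); WM=11
i=6 t=4 v=6: DROP (t<11-2); WM=11
i=7 t=14 v=9: → [10,17); WM=12; [5,12) fires=2
i=8 t=21 v=8: → [20,27),[15,22); WM=12
i=9 t=22 v=7: → [20,27); WM=12
i=10 t=27 v=8: → [25,32); WM=12
i=11 t=27 v=2: → [25,32); WM=25; [10,17) fires=5 [15,22) fires=1
i=12 t=16 v=1: DROP (t<25-2); WM=25

6 12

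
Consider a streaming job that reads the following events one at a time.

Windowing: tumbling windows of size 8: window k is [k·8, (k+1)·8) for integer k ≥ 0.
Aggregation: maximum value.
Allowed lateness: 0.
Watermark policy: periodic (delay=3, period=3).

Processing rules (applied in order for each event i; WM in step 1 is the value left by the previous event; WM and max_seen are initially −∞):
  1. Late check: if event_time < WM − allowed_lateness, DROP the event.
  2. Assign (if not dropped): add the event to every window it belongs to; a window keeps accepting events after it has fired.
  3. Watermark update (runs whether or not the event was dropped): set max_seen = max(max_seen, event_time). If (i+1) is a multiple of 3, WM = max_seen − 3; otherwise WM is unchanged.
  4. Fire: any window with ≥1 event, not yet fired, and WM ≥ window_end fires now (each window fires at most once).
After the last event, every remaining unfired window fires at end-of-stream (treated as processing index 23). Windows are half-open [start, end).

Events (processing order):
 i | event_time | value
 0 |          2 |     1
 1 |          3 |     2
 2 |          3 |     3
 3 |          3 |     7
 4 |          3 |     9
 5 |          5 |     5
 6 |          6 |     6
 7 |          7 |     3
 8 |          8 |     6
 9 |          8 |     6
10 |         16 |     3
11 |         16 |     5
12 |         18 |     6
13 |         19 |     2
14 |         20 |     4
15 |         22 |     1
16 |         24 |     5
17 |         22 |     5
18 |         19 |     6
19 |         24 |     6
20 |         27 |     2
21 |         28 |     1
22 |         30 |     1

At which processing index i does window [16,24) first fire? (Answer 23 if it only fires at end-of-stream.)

20

i=0 t=2 v=1: → [0,8); WM=−∞
i=1 t=3 v=2: → [0,8); WM=−∞
i=2 t=3 v=3: → [0,8); WM=0
i=3 t=3 v=7: → [0,8); WM=0
i=4 t=3 v=9: → [0,8); WM=0
i=5 t=5 v=5: → [0,8); WM=2
i=6 t=6 v=6: → [0,8); WM=2
i=7 t=7 v=3: → [0,8); WM=2
i=8 t=8 v=6: → [8,16); WM=5
i=9 t=8 v=6: → [8,16); WM=5
i=10 t=16 v=3: → [16,24); WM=5
i=11 t=16 v=5: → [16,24); WM=13; [0,8) fires=9
i=12 t=18 v=6: → [16,24); WM=13
i=13 t=19 v=2: → [16,24); WM=13
i=14 t=20 v=4: → [16,24); WM=17; [8,16) fires=6
i=15 t=22 v=1: → [16,24); WM=17
i=16 t=24 v=5: → [24,32); WM=17
i=17 t=22 v=5: → [16,24); WM=21
i=18 t=19 v=6: DROP (t<21-0); WM=21
i=19 t=24 v=6: → [24,32); WM=21
i=20 t=27 v=2: → [24,32); WM=24; [16,24) fires=6
i=21 t=28 v=1: → [24,32); WM=24
i=22 t=30 v=1: → [24,32); WM=24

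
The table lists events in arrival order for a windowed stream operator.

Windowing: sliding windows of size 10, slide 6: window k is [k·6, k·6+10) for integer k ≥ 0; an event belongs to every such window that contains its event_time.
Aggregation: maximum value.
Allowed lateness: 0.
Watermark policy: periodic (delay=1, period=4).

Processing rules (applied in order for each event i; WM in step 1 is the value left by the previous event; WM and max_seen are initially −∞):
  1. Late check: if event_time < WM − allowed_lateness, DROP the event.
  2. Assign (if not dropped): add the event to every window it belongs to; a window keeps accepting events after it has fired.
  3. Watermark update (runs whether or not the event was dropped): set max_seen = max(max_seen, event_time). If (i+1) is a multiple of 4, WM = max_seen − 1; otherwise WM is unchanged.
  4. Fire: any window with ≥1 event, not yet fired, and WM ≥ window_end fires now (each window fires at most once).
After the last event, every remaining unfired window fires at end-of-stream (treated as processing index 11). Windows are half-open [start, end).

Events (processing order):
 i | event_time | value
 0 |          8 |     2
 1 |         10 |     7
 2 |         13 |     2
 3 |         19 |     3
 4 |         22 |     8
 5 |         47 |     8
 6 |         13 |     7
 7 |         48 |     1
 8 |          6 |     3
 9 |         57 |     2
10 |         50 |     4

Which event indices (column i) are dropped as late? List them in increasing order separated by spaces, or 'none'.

6 8

i=0 t=8 v=2: → [6,16),[0,10); WM=−∞
i=1 t=10 v=7: → [6,16); WM=−∞
i=2 t=13 v=2: → [12,22),[6,16); WM=−∞
i=3 t=19 v=3: → [18,28),[12,22); WM=18; [0,10) fires=2 [6,16) fires=7
i=4 t=22 v=8: → [18,28); WM=18
i=5 t=47 v=8: → [42,52); WM=18
i=6 t=13 v=7: DROP (t<18-0); WM=18
i=7 t=48 v=1: → [48,58),[42,52); WM=47; [12,22) fires=3 [18,28) fires=8
i=8 t=6 v=3: DROP (t<47-0); WM=47
i=9 t=57 v=2: → [54,64),[48,58); WM=47
i=10 t=50 v=4: → [48,58),[42,52); WM=47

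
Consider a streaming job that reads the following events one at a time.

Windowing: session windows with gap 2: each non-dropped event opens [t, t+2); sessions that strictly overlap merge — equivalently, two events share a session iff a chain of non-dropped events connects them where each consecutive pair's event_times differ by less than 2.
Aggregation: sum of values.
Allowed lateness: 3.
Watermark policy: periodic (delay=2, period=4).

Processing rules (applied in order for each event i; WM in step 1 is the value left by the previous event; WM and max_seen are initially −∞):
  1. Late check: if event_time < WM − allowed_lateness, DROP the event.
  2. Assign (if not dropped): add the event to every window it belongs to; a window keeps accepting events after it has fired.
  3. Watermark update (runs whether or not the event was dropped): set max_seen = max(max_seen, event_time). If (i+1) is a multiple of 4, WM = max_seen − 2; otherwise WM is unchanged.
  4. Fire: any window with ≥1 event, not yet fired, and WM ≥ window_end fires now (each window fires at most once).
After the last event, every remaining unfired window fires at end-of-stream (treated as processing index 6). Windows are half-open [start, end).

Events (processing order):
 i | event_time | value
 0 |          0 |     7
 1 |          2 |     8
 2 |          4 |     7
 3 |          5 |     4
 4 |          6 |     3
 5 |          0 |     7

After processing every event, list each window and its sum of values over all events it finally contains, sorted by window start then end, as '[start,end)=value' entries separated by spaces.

[0,2)=14 [2,4)=8 [4,8)=14

i=0 t=0 v=7: → [0,2); WM=−∞
i=1 t=2 v=8: → [2,4); WM=−∞
i=2 t=4 v=7: → [4,6); WM=−∞
i=3 t=5 v=4: → [4,7); WM=3
i=4 t=6 v=3: → [4,8); WM=3
i=5 t=0 v=7: → [0,2); WM=3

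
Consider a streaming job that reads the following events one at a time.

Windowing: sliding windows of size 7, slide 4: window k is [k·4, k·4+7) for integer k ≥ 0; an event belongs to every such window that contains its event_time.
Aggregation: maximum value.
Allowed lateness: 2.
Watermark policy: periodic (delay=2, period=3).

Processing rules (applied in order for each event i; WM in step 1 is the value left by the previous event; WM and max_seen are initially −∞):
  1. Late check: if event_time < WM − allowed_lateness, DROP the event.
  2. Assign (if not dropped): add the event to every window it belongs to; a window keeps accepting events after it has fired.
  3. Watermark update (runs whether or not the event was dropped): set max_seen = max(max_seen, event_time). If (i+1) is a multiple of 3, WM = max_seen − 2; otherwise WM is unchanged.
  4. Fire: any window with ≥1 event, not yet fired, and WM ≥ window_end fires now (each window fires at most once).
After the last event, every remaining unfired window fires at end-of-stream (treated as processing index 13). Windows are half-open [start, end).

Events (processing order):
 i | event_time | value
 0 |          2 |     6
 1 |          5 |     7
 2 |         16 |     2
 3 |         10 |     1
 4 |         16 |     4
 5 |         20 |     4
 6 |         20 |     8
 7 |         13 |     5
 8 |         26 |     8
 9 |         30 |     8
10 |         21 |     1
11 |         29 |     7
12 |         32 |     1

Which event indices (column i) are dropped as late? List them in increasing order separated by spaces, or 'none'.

i=0 t=2 v=6: → [0,7); WM=−∞
i=1 t=5 v=7: → [4,11),[0,7); WM=−∞
i=2 t=16 v=2: → [16,23),[12,19); WM=14; [0,7) fires=7 [4,11) fires=7
i=3 t=10 v=1: DROP (t<14-2); WM=14
i=4 t=16 v=4: → [16,23),[12,19); WM=14
i=5 t=20 v=4: → [20,27),[16,23); WM=18
i=6 t=20 v=8: → [20,27),[16,23); WM=18
i=7 t=13 v=5: DROP (t<18-2); WM=18
i=8 t=26 v=8: → [24,31),[20,27); WM=24; [12,19) fires=4 [16,23) fires=8
i=9 t=30 v=8: → [28,35),[24,31); WM=24
i=10 t=21 v=1: DROP (t<24-2); WM=24
i=11 t=29 v=7: → [28,35),[24,31); WM=28; [20,27) fires=8
i=12 t=32 v=1: → [32,39),[28,35); WM=28

3 7 10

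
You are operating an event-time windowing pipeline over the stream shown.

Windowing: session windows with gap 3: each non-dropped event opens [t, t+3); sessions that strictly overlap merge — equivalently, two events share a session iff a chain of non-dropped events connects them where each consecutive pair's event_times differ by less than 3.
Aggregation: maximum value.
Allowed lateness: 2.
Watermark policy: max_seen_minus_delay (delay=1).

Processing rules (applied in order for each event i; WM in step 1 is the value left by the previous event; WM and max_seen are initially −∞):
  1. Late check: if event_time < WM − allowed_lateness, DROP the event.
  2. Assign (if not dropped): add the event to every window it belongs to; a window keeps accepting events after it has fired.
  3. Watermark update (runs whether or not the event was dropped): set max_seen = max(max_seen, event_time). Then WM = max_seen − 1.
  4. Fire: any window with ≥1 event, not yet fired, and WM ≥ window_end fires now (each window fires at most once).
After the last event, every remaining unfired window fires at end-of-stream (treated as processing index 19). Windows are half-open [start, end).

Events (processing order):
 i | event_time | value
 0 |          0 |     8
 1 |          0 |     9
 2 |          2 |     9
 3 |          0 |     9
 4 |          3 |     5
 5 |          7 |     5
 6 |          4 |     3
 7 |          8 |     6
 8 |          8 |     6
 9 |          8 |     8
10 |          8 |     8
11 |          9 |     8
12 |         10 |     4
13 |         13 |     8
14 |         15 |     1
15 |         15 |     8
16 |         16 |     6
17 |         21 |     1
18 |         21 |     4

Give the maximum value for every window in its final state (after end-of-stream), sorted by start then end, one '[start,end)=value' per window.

i=0 t=0 v=8: → [0,3); WM=-1
i=1 t=0 v=9: → [0,3); WM=-1
i=2 t=2 v=9: → [0,5); WM=1
i=3 t=0 v=9: → [0,5); WM=1
i=4 t=3 v=5: → [0,6); WM=2
i=5 t=7 v=5: → [7,10); WM=6
i=6 t=4 v=3: → [0,7); WM=6
i=7 t=8 v=6: → [7,11); WM=7
i=8 t=8 v=6: → [7,11); WM=7
i=9 t=8 v=8: → [7,11); WM=7
i=10 t=8 v=8: → [7,11); WM=7
i=11 t=9 v=8: → [7,12); WM=8
i=12 t=10 v=4: → [7,13); WM=9
i=13 t=13 v=8: → [13,16); WM=12
i=14 t=15 v=1: → [13,18); WM=14
i=15 t=15 v=8: → [13,18); WM=14
i=16 t=16 v=6: → [13,19); WM=15
i=17 t=21 v=1: → [21,24); WM=20
i=18 t=21 v=4: → [21,24); WM=20

[0,7)=9 [7,13)=8 [13,19)=8 [21,24)=4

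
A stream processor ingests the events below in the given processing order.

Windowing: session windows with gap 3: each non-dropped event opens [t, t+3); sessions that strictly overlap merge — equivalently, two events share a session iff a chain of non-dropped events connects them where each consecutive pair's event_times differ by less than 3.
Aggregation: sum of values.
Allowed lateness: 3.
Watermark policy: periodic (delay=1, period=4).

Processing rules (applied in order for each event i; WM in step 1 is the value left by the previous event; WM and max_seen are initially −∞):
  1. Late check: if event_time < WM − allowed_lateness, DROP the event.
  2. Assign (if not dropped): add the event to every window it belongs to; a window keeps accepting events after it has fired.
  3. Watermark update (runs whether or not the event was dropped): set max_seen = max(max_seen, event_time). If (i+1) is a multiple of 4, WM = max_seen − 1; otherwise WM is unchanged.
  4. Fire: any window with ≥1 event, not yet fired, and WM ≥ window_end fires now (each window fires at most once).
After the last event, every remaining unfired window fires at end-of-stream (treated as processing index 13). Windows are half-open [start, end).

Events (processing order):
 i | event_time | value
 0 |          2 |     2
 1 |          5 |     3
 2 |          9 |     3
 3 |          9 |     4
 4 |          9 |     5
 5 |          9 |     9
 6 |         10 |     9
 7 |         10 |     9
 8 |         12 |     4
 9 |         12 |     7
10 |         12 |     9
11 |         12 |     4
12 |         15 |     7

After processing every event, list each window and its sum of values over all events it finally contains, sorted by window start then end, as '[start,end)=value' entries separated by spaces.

i=0 t=2 v=2: → [2,5); WM=−∞
i=1 t=5 v=3: → [5,8); WM=−∞
i=2 t=9 v=3: → [9,12); WM=−∞
i=3 t=9 v=4: → [9,12); WM=8
i=4 t=9 v=5: → [9,12); WM=8
i=5 t=9 v=9: → [9,12); WM=8
i=6 t=10 v=9: → [9,13); WM=8
i=7 t=10 v=9: → [9,13); WM=9
i=8 t=12 v=4: → [9,15); WM=9
i=9 t=12 v=7: → [9,15); WM=9
i=10 t=12 v=9: → [9,15); WM=9
i=11 t=12 v=4: → [9,15); WM=11
i=12 t=15 v=7: → [15,18); WM=11

[2,5)=2 [5,8)=3 [9,15)=63 [15,18)=7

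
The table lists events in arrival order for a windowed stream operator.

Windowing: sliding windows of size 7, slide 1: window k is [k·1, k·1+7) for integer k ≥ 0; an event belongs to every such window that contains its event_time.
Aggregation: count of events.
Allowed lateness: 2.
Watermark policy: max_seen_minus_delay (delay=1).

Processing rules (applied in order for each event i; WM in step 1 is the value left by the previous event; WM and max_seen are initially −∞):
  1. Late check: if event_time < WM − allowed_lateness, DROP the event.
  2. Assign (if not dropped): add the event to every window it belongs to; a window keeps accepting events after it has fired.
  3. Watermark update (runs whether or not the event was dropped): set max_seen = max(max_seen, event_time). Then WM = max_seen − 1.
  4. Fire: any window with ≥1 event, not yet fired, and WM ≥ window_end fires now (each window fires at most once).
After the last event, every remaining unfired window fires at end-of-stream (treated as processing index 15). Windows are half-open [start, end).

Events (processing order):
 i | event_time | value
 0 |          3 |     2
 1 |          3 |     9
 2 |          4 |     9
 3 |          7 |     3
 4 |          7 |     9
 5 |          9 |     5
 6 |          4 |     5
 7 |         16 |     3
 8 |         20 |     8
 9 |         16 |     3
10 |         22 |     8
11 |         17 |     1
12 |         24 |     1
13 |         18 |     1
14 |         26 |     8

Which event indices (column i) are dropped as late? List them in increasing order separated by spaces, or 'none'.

6 9 11 13

i=0 t=3 v=2: → [3,10),[2,9),[1,8),[0,7); WM=2
i=1 t=3 v=9: → [3,10),[2,9),[1,8),[0,7); WM=2
i=2 t=4 v=9: → [4,11),[3,10),[2,9),[1,8),[0,7); WM=3
i=3 t=7 v=3: → [7,14),[6,13),[5,12),[4,11),[3,10),[2,9),[1,8); WM=6
i=4 t=7 v=9: → [7,14),[6,13),[5,12),[4,11),[3,10),[2,9),[1,8); WM=6
i=5 t=9 v=5: → [9,16),[8,15),[7,14),[6,13),[5,12),[4,11),[3,10); WM=8; [0,7) fires=3 [1,8) fires=5
i=6 t=4 v=5: DROP (t<8-2); WM=8
i=7 t=16 v=3: → [16,23),[15,22),[14,21),[13,20),[12,19),[11,18),[10,17); WM=15; [2,9) fires=5 [3,10) fires=6 [4,11) fires=4 [5,12) fires=3 [6,13) fires=3 [7,14) fires=3 [8,15) fires=1
i=8 t=20 v=8: → [20,27),[19,26),[18,25),[17,24),[16,23),[15,22),[14,21); WM=19; [9,16) fires=1 [10,17) fires=1 [11,18) fires=1 [12,19) fires=1
i=9 t=16 v=3: DROP (t<19-2); WM=19
i=10 t=22 v=8: → [22,29),[21,28),[20,27),[19,26),[18,25),[17,24),[16,23); WM=21; [13,20) fires=1 [14,21) fires=2
i=11 t=17 v=1: DROP (t<21-2); WM=21
i=12 t=24 v=1: → [24,31),[23,30),[22,29),[21,28),[20,27),[19,26),[18,25); WM=23; [15,22) fires=2 [16,23) fires=3
i=13 t=18 v=1: DROP (t<23-2); WM=23
i=14 t=26 v=8: → [26,33),[25,32),[24,31),[23,30),[22,29),[21,28),[20,27); WM=25; [17,24) fires=2 [18,25) fires=3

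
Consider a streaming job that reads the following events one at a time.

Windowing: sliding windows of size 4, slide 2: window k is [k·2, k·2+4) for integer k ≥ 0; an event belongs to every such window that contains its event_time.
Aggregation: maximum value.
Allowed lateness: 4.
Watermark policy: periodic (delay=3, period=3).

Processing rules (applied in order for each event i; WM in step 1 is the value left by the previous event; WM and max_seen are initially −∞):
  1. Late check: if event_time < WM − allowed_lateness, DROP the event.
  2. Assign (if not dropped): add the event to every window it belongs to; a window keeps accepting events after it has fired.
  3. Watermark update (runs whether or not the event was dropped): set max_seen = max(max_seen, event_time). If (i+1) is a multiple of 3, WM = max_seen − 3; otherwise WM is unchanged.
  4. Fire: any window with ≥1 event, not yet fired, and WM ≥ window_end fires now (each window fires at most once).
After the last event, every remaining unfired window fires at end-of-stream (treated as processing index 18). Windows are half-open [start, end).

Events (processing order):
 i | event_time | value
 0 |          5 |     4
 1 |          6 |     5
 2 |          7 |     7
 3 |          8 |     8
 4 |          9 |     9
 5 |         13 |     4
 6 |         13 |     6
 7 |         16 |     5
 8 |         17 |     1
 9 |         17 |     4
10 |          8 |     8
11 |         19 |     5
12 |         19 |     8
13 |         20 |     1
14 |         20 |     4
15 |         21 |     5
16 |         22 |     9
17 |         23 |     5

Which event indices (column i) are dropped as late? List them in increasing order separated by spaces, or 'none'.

i=0 t=5 v=4: → [4,8),[2,6); WM=−∞
i=1 t=6 v=5: → [6,10),[4,8); WM=−∞
i=2 t=7 v=7: → [6,10),[4,8); WM=4
i=3 t=8 v=8: → [8,12),[6,10); WM=4
i=4 t=9 v=9: → [8,12),[6,10); WM=4
i=5 t=13 v=4: → [12,16),[10,14); WM=10; [2,6) fires=4 [4,8) fires=7 [6,10) fires=9
i=6 t=13 v=6: → [12,16),[10,14); WM=10
i=7 t=16 v=5: → [16,20),[14,18); WM=10
i=8 t=17 v=1: → [16,20),[14,18); WM=14; [8,12) fires=9 [10,14) fires=6
i=9 t=17 v=4: → [16,20),[14,18); WM=14
i=10 t=8 v=8: DROP (t<14-4); WM=14
i=11 t=19 v=5: → [18,22),[16,20); WM=16; [12,16) fires=6
i=12 t=19 v=8: → [18,22),[16,20); WM=16
i=13 t=20 v=1: → [20,24),[18,22); WM=16
i=14 t=20 v=4: → [20,24),[18,22); WM=17
i=15 t=21 v=5: → [20,24),[18,22); WM=17
i=16 t=22 v=9: → [22,26),[20,24); WM=17
i=17 t=23 v=5: → [22,26),[20,24); WM=20; [14,18) fires=5 [16,20) fires=8

10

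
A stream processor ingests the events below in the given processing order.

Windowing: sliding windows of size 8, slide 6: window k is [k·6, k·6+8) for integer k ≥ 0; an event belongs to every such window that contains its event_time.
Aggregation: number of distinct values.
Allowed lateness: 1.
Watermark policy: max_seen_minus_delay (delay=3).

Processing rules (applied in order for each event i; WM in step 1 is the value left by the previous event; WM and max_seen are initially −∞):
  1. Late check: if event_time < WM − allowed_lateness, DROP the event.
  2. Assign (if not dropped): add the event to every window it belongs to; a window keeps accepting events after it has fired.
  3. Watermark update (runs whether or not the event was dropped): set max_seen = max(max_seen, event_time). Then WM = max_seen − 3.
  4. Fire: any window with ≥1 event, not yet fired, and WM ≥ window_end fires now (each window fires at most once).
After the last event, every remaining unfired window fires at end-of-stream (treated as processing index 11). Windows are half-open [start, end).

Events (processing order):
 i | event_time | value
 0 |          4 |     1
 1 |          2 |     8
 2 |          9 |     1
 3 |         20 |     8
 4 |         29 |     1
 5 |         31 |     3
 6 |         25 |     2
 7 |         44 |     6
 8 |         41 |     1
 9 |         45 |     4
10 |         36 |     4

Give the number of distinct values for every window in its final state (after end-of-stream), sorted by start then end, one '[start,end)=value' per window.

[0,8)=2 [6,14)=1 [18,26)=1 [24,32)=2 [30,38)=1 [36,44)=1 [42,50)=2

i=0 t=4 v=1: → [0,8); WM=1
i=1 t=2 v=8: → [0,8); WM=1
i=2 t=9 v=1: → [6,14); WM=6
i=3 t=20 v=8: → [18,26); WM=17; [0,8) fires=2 [6,14) fires=1
i=4 t=29 v=1: → [24,32); WM=26; [18,26) fires=1
i=5 t=31 v=3: → [30,38),[24,32); WM=28
i=6 t=25 v=2: DROP (t<28-1); WM=28
i=7 t=44 v=6: → [42,50); WM=41; [24,32) fires=2 [30,38) fires=1
i=8 t=41 v=1: → [36,44); WM=41
i=9 t=45 v=4: → [42,50); WM=42
i=10 t=36 v=4: DROP (t<42-1); WM=42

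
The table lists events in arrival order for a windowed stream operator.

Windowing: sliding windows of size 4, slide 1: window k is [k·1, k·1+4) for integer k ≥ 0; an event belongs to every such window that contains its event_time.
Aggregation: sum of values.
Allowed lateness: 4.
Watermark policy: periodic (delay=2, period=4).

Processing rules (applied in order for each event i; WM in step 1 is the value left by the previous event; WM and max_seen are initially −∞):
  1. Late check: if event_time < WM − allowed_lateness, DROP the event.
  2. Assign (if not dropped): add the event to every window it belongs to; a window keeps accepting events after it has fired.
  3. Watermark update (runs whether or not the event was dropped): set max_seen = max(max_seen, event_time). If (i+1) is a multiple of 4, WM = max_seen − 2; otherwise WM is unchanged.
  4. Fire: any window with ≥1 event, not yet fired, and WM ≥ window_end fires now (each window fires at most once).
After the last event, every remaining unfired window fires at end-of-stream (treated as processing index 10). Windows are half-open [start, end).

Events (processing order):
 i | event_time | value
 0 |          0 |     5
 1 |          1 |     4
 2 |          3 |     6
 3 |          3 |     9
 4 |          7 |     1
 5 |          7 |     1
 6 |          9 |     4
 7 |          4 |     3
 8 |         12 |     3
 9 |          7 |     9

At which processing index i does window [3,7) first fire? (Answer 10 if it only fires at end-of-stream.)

7

i=0 t=0 v=5: → [0,4); WM=−∞
i=1 t=1 v=4: → [1,5),[0,4); WM=−∞
i=2 t=3 v=6: → [3,7),[2,6),[1,5),[0,4); WM=−∞
i=3 t=3 v=9: → [3,7),[2,6),[1,5),[0,4); WM=1
i=4 t=7 v=1: → [7,11),[6,10),[5,9),[4,8); WM=1
i=5 t=7 v=1: → [7,11),[6,10),[5,9),[4,8); WM=1
i=6 t=9 v=4: → [9,13),[8,12),[7,11),[6,10); WM=1
i=7 t=4 v=3: → [4,8),[3,7),[2,6),[1,5); WM=7; [0,4) fires=24 [1,5) fires=22 [2,6) fires=18 [3,7) fires=18
i=8 t=12 v=3: → [12,16),[11,15),[10,14),[9,13); WM=7
i=9 t=7 v=9: → [7,11),[6,10),[5,9),[4,8); WM=7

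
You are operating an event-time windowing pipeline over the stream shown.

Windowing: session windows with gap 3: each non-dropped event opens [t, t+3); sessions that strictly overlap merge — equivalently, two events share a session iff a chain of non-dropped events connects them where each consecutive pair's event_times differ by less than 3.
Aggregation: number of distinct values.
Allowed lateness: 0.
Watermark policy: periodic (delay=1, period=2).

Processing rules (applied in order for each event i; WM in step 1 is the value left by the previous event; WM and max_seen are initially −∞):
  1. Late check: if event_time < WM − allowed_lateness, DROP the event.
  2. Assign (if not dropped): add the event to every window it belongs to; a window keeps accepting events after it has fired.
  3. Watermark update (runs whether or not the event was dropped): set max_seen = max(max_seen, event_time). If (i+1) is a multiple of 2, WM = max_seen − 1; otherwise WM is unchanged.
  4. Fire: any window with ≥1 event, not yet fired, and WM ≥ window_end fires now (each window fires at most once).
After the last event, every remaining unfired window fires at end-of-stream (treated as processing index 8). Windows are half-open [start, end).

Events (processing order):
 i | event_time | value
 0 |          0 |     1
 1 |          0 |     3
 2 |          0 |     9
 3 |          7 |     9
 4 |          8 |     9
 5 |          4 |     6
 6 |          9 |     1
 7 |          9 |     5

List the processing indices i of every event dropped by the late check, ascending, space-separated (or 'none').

i=0 t=0 v=1: → [0,3); WM=−∞
i=1 t=0 v=3: → [0,3); WM=-1
i=2 t=0 v=9: → [0,3); WM=-1
i=3 t=7 v=9: → [7,10); WM=6
i=4 t=8 v=9: → [7,11); WM=6
i=5 t=4 v=6: DROP (t<6-0); WM=7
i=6 t=9 v=1: → [7,12); WM=7
i=7 t=9 v=5: → [7,12); WM=8

5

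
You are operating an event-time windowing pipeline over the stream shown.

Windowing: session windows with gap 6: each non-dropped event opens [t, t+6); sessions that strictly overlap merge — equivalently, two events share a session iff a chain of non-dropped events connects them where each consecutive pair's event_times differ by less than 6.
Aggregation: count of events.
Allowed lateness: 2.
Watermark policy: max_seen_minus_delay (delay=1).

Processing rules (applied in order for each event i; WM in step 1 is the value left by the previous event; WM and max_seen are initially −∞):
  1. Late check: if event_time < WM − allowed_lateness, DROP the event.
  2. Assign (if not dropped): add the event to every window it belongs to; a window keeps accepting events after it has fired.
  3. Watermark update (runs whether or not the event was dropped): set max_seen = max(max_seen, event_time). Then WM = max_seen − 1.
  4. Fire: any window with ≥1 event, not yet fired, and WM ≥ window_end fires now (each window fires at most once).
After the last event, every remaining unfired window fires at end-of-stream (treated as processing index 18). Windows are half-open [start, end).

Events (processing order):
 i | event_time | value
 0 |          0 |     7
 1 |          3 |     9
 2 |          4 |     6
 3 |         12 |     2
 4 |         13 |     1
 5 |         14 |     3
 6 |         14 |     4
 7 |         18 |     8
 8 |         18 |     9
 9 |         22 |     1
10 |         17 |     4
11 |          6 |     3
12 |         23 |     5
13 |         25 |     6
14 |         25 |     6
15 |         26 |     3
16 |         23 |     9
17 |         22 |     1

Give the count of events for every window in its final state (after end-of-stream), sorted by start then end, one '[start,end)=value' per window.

[0,10)=3 [12,32)=12

i=0 t=0 v=7: → [0,6); WM=-1
i=1 t=3 v=9: → [0,9); WM=2
i=2 t=4 v=6: → [0,10); WM=3
i=3 t=12 v=2: → [12,18); WM=11
i=4 t=13 v=1: → [12,19); WM=12
i=5 t=14 v=3: → [12,20); WM=13
i=6 t=14 v=4: → [12,20); WM=13
i=7 t=18 v=8: → [12,24); WM=17
i=8 t=18 v=9: → [12,24); WM=17
i=9 t=22 v=1: → [12,28); WM=21
i=10 t=17 v=4: DROP (t<21-2); WM=21
i=11 t=6 v=3: DROP (t<21-2); WM=21
i=12 t=23 v=5: → [12,29); WM=22
i=13 t=25 v=6: → [12,31); WM=24
i=14 t=25 v=6: → [12,31); WM=24
i=15 t=26 v=3: → [12,32); WM=25
i=16 t=23 v=9: → [12,32); WM=25
i=17 t=22 v=1: DROP (t<25-2); WM=25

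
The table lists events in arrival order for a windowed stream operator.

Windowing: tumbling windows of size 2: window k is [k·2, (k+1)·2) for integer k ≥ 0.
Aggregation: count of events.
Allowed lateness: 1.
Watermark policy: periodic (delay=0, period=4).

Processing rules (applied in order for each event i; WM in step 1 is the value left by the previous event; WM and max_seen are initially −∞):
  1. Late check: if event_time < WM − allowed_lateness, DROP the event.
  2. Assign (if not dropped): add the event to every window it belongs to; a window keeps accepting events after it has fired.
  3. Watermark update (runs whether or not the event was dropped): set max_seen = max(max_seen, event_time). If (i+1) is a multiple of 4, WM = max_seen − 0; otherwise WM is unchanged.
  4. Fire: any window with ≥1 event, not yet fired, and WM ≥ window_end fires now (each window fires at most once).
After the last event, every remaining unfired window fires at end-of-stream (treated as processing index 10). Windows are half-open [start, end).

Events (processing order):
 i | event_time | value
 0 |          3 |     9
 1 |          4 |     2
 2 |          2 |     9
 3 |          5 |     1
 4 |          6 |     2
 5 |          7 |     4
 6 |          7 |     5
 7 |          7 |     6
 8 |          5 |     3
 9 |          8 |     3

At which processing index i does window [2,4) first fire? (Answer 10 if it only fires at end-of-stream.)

3

i=0 t=3 v=9: → [2,4); WM=−∞
i=1 t=4 v=2: → [4,6); WM=−∞
i=2 t=2 v=9: → [2,4); WM=−∞
i=3 t=5 v=1: → [4,6); WM=5; [2,4) fires=2
i=4 t=6 v=2: → [6,8); WM=5
i=5 t=7 v=4: → [6,8); WM=5
i=6 t=7 v=5: → [6,8); WM=5
i=7 t=7 v=6: → [6,8); WM=7; [4,6) fires=2
i=8 t=5 v=3: DROP (t<7-1); WM=7
i=9 t=8 v=3: → [8,10); WM=7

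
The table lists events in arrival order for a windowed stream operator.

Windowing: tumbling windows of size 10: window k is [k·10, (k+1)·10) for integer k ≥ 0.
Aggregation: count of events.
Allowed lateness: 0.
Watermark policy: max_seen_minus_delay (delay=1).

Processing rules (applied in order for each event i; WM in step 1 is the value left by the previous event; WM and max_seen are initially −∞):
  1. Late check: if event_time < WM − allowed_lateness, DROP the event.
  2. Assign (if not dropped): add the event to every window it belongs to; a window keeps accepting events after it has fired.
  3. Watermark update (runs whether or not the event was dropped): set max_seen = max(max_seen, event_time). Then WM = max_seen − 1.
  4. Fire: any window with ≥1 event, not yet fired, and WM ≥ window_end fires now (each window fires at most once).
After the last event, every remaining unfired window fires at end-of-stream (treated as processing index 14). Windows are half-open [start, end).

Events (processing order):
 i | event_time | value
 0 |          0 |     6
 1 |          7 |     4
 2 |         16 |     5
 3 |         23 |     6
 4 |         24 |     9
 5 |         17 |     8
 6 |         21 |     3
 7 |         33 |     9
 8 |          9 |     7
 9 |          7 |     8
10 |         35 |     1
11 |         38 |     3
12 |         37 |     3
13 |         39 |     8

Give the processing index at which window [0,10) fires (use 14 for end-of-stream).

2

i=0 t=0 v=6: → [0,10); WM=-1
i=1 t=7 v=4: → [0,10); WM=6
i=2 t=16 v=5: → [10,20); WM=15; [0,10) fires=2
i=3 t=23 v=6: → [20,30); WM=22; [10,20) fires=1
i=4 t=24 v=9: → [20,30); WM=23
i=5 t=17 v=8: DROP (t<23-0); WM=23
i=6 t=21 v=3: DROP (t<23-0); WM=23
i=7 t=33 v=9: → [30,40); WM=32; [20,30) fires=2
i=8 t=9 v=7: DROP (t<32-0); WM=32
i=9 t=7 v=8: DROP (t<32-0); WM=32
i=10 t=35 v=1: → [30,40); WM=34
i=11 t=38 v=3: → [30,40); WM=37
i=12 t=37 v=3: → [30,40); WM=37
i=13 t=39 v=8: → [30,40); WM=38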